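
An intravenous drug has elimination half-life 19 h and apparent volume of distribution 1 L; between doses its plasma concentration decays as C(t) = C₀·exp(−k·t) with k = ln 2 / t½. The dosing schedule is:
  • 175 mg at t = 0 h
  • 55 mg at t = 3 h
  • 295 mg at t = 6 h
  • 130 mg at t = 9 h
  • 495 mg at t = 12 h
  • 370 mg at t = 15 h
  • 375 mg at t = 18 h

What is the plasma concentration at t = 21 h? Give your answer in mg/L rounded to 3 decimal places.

k = ln 2 / 19 = 0.03648 per h
Dose 1 (175 mg at t=0 h): 175·exp(−0.03648·21) = 81.343 mg/L
Dose 2 (55 mg at t=3 h): 55·exp(−0.03648·18) = 28.522 mg/L
Dose 3 (295 mg at t=6 h): 295·exp(−0.03648·15) = 170.674 mg/L
Dose 4 (130 mg at t=9 h): 130·exp(−0.03648·12) = 83.911 mg/L
Dose 5 (495 mg at t=12 h): 495·exp(−0.03648·9) = 356.461 mg/L
Dose 6 (370 mg at t=15 h): 370·exp(−0.03648·6) = 297.262 mg/L
Dose 7 (375 mg at t=18 h): 375·exp(−0.03648·3) = 336.125 mg/L
C(21) = 81.343 + 28.522 + 170.674 + 83.911 + 356.461 + 297.262 + 336.125 = 1354.297 mg/L

1354.297 mg/L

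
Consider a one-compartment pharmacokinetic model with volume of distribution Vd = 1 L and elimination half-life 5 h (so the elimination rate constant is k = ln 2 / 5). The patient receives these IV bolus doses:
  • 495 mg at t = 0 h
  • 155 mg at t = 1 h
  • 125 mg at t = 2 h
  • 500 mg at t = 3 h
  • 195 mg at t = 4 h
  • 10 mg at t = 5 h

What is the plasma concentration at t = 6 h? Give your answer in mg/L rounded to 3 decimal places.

851.120 mg/L

k = ln 2 / 5 = 0.13863 per h
Dose 1 (495 mg at t=0 h): 495·exp(−0.13863·6) = 215.461 mg/L
Dose 2 (155 mg at t=1 h): 155·exp(−0.13863·5) = 77.500 mg/L
Dose 3 (125 mg at t=2 h): 125·exp(−0.13863·4) = 71.794 mg/L
Dose 4 (500 mg at t=3 h): 500·exp(−0.13863·3) = 329.877 mg/L
Dose 5 (195 mg at t=4 h): 195·exp(−0.13863·2) = 147.782 mg/L
Dose 6 (10 mg at t=5 h): 10·exp(−0.13863·1) = 8.706 mg/L
C(6) = 215.461 + 77.500 + 71.794 + 329.877 + 147.782 + 8.706 = 851.120 mg/L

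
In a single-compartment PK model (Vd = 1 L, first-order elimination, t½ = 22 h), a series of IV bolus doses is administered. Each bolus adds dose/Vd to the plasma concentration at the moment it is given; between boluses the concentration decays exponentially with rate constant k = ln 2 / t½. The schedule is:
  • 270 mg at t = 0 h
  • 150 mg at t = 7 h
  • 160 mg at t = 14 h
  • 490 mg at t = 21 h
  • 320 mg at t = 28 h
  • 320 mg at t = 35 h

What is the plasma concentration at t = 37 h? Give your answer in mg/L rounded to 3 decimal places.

k = ln 2 / 22 = 0.03151 per h
Dose 1 (270 mg at t=0 h): 270·exp(−0.03151·37) = 84.156 mg/L
Dose 2 (150 mg at t=7 h): 150·exp(−0.03151·30) = 58.290 mg/L
Dose 3 (160 mg at t=14 h): 160·exp(−0.03151·23) = 77.519 mg/L
Dose 4 (490 mg at t=21 h): 490·exp(−0.03151·16) = 295.982 mg/L
Dose 5 (320 mg at t=28 h): 320·exp(−0.03151·9) = 240.991 mg/L
Dose 6 (320 mg at t=35 h): 320·exp(−0.03151·2) = 300.458 mg/L
C(37) = 84.156 + 58.290 + 77.519 + 295.982 + 240.991 + 300.458 = 1057.396 mg/L

1057.396 mg/L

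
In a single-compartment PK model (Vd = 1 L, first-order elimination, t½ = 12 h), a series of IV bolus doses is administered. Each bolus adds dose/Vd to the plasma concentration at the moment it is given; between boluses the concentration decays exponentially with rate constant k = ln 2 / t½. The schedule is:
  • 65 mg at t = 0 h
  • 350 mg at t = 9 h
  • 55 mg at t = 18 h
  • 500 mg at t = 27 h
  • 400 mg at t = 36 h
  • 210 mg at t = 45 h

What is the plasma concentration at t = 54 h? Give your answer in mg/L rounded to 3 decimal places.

407.162 mg/L

k = ln 2 / 12 = 0.05776 per h
Dose 1 (65 mg at t=0 h): 65·exp(−0.05776·54) = 2.873 mg/L
Dose 2 (350 mg at t=9 h): 350·exp(−0.05776·45) = 26.014 mg/L
Dose 3 (55 mg at t=18 h): 55·exp(−0.05776·36) = 6.875 mg/L
Dose 4 (500 mg at t=27 h): 500·exp(−0.05776·27) = 105.112 mg/L
Dose 5 (400 mg at t=36 h): 400·exp(−0.05776·18) = 141.421 mg/L
Dose 6 (210 mg at t=45 h): 210·exp(−0.05776·9) = 124.867 mg/L
C(54) = 2.873 + 26.014 + 6.875 + 105.112 + 141.421 + 124.867 = 407.162 mg/L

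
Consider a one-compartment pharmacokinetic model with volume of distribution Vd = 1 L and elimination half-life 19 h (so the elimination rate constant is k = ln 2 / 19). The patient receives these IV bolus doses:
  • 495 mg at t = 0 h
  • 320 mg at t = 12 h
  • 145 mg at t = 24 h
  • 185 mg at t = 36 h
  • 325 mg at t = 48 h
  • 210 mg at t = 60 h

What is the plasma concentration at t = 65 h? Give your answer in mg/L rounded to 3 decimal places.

538.999 mg/L

k = ln 2 / 19 = 0.03648 per h
Dose 1 (495 mg at t=0 h): 495·exp(−0.03648·65) = 46.213 mg/L
Dose 2 (320 mg at t=12 h): 320·exp(−0.03648·53) = 46.284 mg/L
Dose 3 (145 mg at t=24 h): 145·exp(−0.03648·41) = 32.492 mg/L
Dose 4 (185 mg at t=36 h): 185·exp(−0.03648·29) = 64.225 mg/L
Dose 5 (325 mg at t=48 h): 325·exp(−0.03648·17) = 174.800 mg/L
Dose 6 (210 mg at t=60 h): 210·exp(−0.03648·5) = 174.985 mg/L
C(65) = 46.213 + 46.284 + 32.492 + 64.225 + 174.800 + 174.985 = 538.999 mg/L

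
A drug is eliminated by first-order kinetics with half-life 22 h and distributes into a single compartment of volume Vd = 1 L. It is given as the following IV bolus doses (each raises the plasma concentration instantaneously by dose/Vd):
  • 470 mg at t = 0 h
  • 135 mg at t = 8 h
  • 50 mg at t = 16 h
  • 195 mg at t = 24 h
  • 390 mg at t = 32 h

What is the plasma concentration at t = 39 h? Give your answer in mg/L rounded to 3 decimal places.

k = ln 2 / 22 = 0.03151 per h
Dose 1 (470 mg at t=0 h): 470·exp(−0.03151·39) = 137.548 mg/L
Dose 2 (135 mg at t=8 h): 135·exp(−0.03151·31) = 50.834 mg/L
Dose 3 (50 mg at t=16 h): 50·exp(−0.03151·23) = 24.225 mg/L
Dose 4 (195 mg at t=24 h): 195·exp(−0.03151·15) = 121.559 mg/L
Dose 5 (390 mg at t=32 h): 390·exp(−0.03151·7) = 312.811 mg/L
C(39) = 137.548 + 50.834 + 24.225 + 121.559 + 312.811 = 646.977 mg/L

646.977 mg/L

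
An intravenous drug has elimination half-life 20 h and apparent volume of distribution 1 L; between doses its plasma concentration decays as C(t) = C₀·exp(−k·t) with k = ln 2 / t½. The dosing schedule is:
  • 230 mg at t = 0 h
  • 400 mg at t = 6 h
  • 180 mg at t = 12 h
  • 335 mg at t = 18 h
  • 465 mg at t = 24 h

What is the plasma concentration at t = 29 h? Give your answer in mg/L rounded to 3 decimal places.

984.125 mg/L

k = ln 2 / 20 = 0.03466 per h
Dose 1 (230 mg at t=0 h): 230·exp(−0.03466·29) = 84.185 mg/L
Dose 2 (400 mg at t=6 h): 400·exp(−0.03466·23) = 180.250 mg/L
Dose 3 (180 mg at t=12 h): 180·exp(−0.03466·17) = 99.861 mg/L
Dose 4 (335 mg at t=18 h): 335·exp(−0.03466·11) = 228.812 mg/L
Dose 5 (465 mg at t=24 h): 465·exp(−0.03466·5) = 391.017 mg/L
C(29) = 84.185 + 180.250 + 99.861 + 228.812 + 391.017 = 984.125 mg/L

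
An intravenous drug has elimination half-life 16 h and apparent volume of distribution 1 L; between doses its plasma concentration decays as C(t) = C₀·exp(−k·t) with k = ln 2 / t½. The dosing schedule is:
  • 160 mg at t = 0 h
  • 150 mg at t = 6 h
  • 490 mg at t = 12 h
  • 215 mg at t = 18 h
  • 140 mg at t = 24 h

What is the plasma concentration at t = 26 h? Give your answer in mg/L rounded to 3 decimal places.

k = ln 2 / 16 = 0.04332 per h
Dose 1 (160 mg at t=0 h): 160·exp(−0.04332·26) = 51.874 mg/L
Dose 2 (150 mg at t=6 h): 150·exp(−0.04332·20) = 63.067 mg/L
Dose 3 (490 mg at t=12 h): 490·exp(−0.04332·14) = 267.174 mg/L
Dose 4 (215 mg at t=18 h): 215·exp(−0.04332·8) = 152.028 mg/L
Dose 5 (140 mg at t=24 h): 140·exp(−0.04332·2) = 128.381 mg/L
C(26) = 51.874 + 63.067 + 267.174 + 152.028 + 128.381 = 662.524 mg/L

662.524 mg/L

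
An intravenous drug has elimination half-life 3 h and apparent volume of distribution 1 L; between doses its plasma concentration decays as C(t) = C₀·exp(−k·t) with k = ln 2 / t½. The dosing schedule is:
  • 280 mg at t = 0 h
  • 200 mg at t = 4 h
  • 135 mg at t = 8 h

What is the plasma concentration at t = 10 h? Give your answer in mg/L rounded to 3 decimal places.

162.824 mg/L

k = ln 2 / 3 = 0.23105 per h
Dose 1 (280 mg at t=0 h): 280·exp(−0.23105·10) = 27.780 mg/L
Dose 2 (200 mg at t=4 h): 200·exp(−0.23105·6) = 50.000 mg/L
Dose 3 (135 mg at t=8 h): 135·exp(−0.23105·2) = 85.045 mg/L
C(10) = 27.780 + 50.000 + 85.045 = 162.824 mg/L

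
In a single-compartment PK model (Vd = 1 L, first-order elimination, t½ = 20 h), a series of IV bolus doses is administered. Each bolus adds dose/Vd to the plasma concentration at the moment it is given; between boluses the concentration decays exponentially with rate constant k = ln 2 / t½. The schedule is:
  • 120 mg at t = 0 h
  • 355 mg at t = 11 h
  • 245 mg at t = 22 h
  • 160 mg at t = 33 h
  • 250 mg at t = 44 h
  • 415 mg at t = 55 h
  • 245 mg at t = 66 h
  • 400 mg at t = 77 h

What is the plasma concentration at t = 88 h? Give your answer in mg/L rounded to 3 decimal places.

653.112 mg/L

k = ln 2 / 20 = 0.03466 per h
Dose 1 (120 mg at t=0 h): 120·exp(−0.03466·88) = 5.684 mg/L
Dose 2 (355 mg at t=11 h): 355·exp(−0.03466·77) = 24.619 mg/L
Dose 3 (245 mg at t=22 h): 245·exp(−0.03466·66) = 24.875 mg/L
Dose 4 (160 mg at t=33 h): 160·exp(−0.03466·55) = 23.784 mg/L
Dose 5 (250 mg at t=44 h): 250·exp(−0.03466·44) = 54.409 mg/L
Dose 6 (415 mg at t=55 h): 415·exp(−0.03466·33) = 132.236 mg/L
Dose 7 (245 mg at t=66 h): 245·exp(−0.03466·22) = 114.297 mg/L
Dose 8 (400 mg at t=77 h): 400·exp(−0.03466·11) = 273.208 mg/L
C(88) = 5.684 + 24.619 + 24.875 + 23.784 + 54.409 + 132.236 + 114.297 + 273.208 = 653.112 mg/L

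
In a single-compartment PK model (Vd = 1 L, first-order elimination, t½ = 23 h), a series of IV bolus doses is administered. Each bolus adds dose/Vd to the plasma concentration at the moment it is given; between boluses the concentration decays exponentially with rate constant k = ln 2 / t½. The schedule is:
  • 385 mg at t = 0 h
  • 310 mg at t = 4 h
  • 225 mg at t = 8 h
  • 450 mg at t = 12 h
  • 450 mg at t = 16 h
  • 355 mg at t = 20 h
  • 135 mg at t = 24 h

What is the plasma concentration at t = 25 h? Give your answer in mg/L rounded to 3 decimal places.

k = ln 2 / 23 = 0.03014 per h
Dose 1 (385 mg at t=0 h): 385·exp(−0.03014·25) = 181.240 mg/L
Dose 2 (310 mg at t=4 h): 310·exp(−0.03014·21) = 164.630 mg/L
Dose 3 (225 mg at t=8 h): 225·exp(−0.03014·17) = 134.798 mg/L
Dose 4 (450 mg at t=12 h): 450·exp(−0.03014·13) = 304.134 mg/L
Dose 5 (450 mg at t=16 h): 450·exp(−0.03014·9) = 343.098 mg/L
Dose 6 (355 mg at t=20 h): 355·exp(−0.03014·5) = 305.342 mg/L
Dose 7 (135 mg at t=24 h): 135·exp(−0.03014·1) = 130.992 mg/L
C(25) = 181.240 + 164.630 + 134.798 + 304.134 + 343.098 + 305.342 + 130.992 = 1564.234 mg/L

1564.234 mg/L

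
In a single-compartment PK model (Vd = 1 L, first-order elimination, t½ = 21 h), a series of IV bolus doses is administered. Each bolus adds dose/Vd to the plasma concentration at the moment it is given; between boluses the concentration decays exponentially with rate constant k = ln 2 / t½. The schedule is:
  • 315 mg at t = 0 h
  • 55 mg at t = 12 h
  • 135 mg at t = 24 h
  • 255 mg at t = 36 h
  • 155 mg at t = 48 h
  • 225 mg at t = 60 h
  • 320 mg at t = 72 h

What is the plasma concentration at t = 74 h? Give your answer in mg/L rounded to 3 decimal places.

k = ln 2 / 21 = 0.03301 per h
Dose 1 (315 mg at t=0 h): 315·exp(−0.03301·74) = 27.387 mg/L
Dose 2 (55 mg at t=12 h): 55·exp(−0.03301·62) = 7.106 mg/L
Dose 3 (135 mg at t=24 h): 135·exp(−0.03301·50) = 25.918 mg/L
Dose 4 (255 mg at t=36 h): 255·exp(−0.03301·38) = 72.748 mg/L
Dose 5 (155 mg at t=48 h): 155·exp(−0.03301·26) = 65.709 mg/L
Dose 6 (225 mg at t=60 h): 225·exp(−0.03301·14) = 141.741 mg/L
Dose 7 (320 mg at t=72 h): 320·exp(−0.03301·2) = 299.558 mg/L
C(74) = 27.387 + 7.106 + 25.918 + 72.748 + 65.709 + 141.741 + 299.558 = 640.166 mg/L

640.166 mg/L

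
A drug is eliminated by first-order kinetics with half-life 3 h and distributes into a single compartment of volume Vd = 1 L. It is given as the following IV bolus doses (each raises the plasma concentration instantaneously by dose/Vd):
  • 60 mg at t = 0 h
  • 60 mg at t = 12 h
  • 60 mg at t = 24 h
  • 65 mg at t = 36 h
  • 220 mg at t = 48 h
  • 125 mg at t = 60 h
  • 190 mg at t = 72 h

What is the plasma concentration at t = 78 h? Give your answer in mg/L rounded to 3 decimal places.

k = ln 2 / 3 = 0.23105 per h
Dose 1 (60 mg at t=0 h): 60·exp(−0.23105·78) = 0.000 mg/L
Dose 2 (60 mg at t=12 h): 60·exp(−0.23105·66) = 0.000 mg/L
Dose 3 (60 mg at t=24 h): 60·exp(−0.23105·54) = 0.000 mg/L
Dose 4 (65 mg at t=36 h): 65·exp(−0.23105·42) = 0.004 mg/L
Dose 5 (220 mg at t=48 h): 220·exp(−0.23105·30) = 0.215 mg/L
Dose 6 (125 mg at t=60 h): 125·exp(−0.23105·18) = 1.953 mg/L
Dose 7 (190 mg at t=72 h): 190·exp(−0.23105·6) = 47.500 mg/L
C(78) = 0.000 + 0.000 + 0.000 + 0.004 + 0.215 + 1.953 + 47.500 = 49.672 mg/L

49.672 mg/L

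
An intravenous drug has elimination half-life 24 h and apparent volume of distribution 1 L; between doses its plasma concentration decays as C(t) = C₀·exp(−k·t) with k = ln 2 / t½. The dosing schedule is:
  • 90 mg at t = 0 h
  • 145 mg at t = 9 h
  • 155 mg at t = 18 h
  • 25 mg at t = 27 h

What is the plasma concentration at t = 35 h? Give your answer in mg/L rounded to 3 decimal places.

k = ln 2 / 24 = 0.02888 per h
Dose 1 (90 mg at t=0 h): 90·exp(−0.02888·35) = 32.752 mg/L
Dose 2 (145 mg at t=9 h): 145·exp(−0.02888·26) = 68.431 mg/L
Dose 3 (155 mg at t=18 h): 155·exp(−0.02888·17) = 94.864 mg/L
Dose 4 (25 mg at t=27 h): 25·exp(−0.02888·8) = 19.843 mg/L
C(35) = 32.752 + 68.431 + 94.864 + 19.843 = 215.890 mg/L

215.890 mg/L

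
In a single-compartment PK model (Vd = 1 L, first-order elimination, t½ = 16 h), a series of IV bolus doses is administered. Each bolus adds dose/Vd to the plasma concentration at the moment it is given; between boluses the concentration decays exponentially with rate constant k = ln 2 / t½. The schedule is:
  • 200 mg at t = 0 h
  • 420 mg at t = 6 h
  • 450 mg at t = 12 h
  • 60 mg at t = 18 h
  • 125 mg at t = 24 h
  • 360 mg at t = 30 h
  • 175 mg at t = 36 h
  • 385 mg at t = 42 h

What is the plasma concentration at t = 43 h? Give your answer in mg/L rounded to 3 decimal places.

1011.156 mg/L

k = ln 2 / 16 = 0.04332 per h
Dose 1 (200 mg at t=0 h): 200·exp(−0.04332·43) = 31.046 mg/L
Dose 2 (420 mg at t=6 h): 420·exp(−0.04332·37) = 84.551 mg/L
Dose 3 (450 mg at t=12 h): 450·exp(−0.04332·31) = 117.481 mg/L
Dose 4 (60 mg at t=18 h): 60·exp(−0.04332·25) = 20.314 mg/L
Dose 5 (125 mg at t=24 h): 125·exp(−0.04332·19) = 54.883 mg/L
Dose 6 (360 mg at t=30 h): 360·exp(−0.04332·13) = 204.982 mg/L
Dose 7 (175 mg at t=36 h): 175·exp(−0.04332·7) = 129.222 mg/L
Dose 8 (385 mg at t=42 h): 385·exp(−0.04332·1) = 368.677 mg/L
C(43) = 31.046 + 84.551 + 117.481 + 20.314 + 54.883 + 204.982 + 129.222 + 368.677 = 1011.156 mg/L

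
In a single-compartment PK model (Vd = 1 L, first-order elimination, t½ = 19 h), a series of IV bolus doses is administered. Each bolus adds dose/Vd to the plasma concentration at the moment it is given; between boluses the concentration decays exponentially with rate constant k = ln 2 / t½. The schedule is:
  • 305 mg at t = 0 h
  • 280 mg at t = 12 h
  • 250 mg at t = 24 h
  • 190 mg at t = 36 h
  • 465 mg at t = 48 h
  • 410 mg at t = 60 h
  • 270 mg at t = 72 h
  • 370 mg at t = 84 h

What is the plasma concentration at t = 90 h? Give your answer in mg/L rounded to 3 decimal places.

751.689 mg/L

k = ln 2 / 19 = 0.03648 per h
Dose 1 (305 mg at t=0 h): 305·exp(−0.03648·90) = 11.438 mg/L
Dose 2 (280 mg at t=12 h): 280·exp(−0.03648·78) = 16.269 mg/L
Dose 3 (250 mg at t=24 h): 250·exp(−0.03648·66) = 22.504 mg/L
Dose 4 (190 mg at t=36 h): 190·exp(−0.03648·54) = 26.497 mg/L
Dose 5 (465 mg at t=48 h): 465·exp(−0.03648·42) = 100.466 mg/L
Dose 6 (410 mg at t=60 h): 410·exp(−0.03648·30) = 137.238 mg/L
Dose 7 (270 mg at t=72 h): 270·exp(−0.03648·18) = 140.016 mg/L
Dose 8 (370 mg at t=84 h): 370·exp(−0.03648·6) = 297.262 mg/L
C(90) = 11.438 + 16.269 + 22.504 + 26.497 + 100.466 + 137.238 + 140.016 + 297.262 = 751.689 mg/L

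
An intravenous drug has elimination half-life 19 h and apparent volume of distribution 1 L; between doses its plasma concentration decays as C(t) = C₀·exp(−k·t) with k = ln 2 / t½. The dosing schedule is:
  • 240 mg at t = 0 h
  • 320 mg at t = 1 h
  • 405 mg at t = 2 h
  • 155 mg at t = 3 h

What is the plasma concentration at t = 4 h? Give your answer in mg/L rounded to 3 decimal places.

k = ln 2 / 19 = 0.03648 per h
Dose 1 (240 mg at t=0 h): 240·exp(−0.03648·4) = 207.413 mg/L
Dose 2 (320 mg at t=1 h): 320·exp(−0.03648·3) = 286.826 mg/L
Dose 3 (405 mg at t=2 h): 405·exp(−0.03648·2) = 376.502 mg/L
Dose 4 (155 mg at t=3 h): 155·exp(−0.03648·1) = 149.447 mg/L
C(4) = 207.413 + 286.826 + 376.502 + 149.447 = 1020.189 mg/L

1020.189 mg/L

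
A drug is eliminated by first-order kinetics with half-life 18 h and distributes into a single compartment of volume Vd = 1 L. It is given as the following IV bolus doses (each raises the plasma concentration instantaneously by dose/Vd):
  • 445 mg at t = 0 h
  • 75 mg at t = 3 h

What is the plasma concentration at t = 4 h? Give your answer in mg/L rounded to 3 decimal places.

k = ln 2 / 18 = 0.03851 per h
Dose 1 (445 mg at t=0 h): 445·exp(−0.03851·4) = 381.474 mg/L
Dose 2 (75 mg at t=3 h): 75·exp(−0.03851·1) = 72.167 mg/L
C(4) = 381.474 + 72.167 = 453.640 mg/L

453.640 mg/L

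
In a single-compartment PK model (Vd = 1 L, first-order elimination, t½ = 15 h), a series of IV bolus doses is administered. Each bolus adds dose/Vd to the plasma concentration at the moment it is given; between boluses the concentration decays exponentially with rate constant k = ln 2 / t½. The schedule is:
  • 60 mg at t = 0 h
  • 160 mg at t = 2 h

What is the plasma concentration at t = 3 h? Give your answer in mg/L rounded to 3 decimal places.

k = ln 2 / 15 = 0.04621 per h
Dose 1 (60 mg at t=0 h): 60·exp(−0.04621·3) = 52.233 mg/L
Dose 2 (160 mg at t=2 h): 160·exp(−0.04621·1) = 152.775 mg/L
C(3) = 52.233 + 152.775 = 205.008 mg/L

205.008 mg/L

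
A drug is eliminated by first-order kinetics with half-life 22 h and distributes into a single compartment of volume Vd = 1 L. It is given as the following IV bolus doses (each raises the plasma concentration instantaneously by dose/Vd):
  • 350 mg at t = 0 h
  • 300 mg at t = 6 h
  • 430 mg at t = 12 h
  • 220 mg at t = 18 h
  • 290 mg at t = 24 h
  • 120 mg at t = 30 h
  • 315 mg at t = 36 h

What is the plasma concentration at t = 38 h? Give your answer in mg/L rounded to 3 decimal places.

1097.459 mg/L

k = ln 2 / 22 = 0.03151 per h
Dose 1 (350 mg at t=0 h): 350·exp(−0.03151·38) = 105.708 mg/L
Dose 2 (300 mg at t=6 h): 300·exp(−0.03151·32) = 109.461 mg/L
Dose 3 (430 mg at t=12 h): 430·exp(−0.03151·26) = 189.542 mg/L
Dose 4 (220 mg at t=18 h): 220·exp(−0.03151·20) = 117.155 mg/L
Dose 5 (290 mg at t=24 h): 290·exp(−0.03151·14) = 186.566 mg/L
Dose 6 (120 mg at t=30 h): 120·exp(−0.03151·8) = 93.264 mg/L
Dose 7 (315 mg at t=36 h): 315·exp(−0.03151·2) = 295.763 mg/L
C(38) = 105.708 + 109.461 + 189.542 + 117.155 + 186.566 + 93.264 + 295.763 = 1097.459 mg/L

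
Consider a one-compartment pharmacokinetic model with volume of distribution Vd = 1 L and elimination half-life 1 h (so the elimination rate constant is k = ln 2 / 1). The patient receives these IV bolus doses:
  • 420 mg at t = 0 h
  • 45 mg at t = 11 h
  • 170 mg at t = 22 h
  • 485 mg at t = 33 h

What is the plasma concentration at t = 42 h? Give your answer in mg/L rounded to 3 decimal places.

k = ln 2 / 1 = 0.69315 per h
Dose 1 (420 mg at t=0 h): 420·exp(−0.69315·42) = 0.000 mg/L
Dose 2 (45 mg at t=11 h): 45·exp(−0.69315·31) = 0.000 mg/L
Dose 3 (170 mg at t=22 h): 170·exp(−0.69315·20) = 0.000 mg/L
Dose 4 (485 mg at t=33 h): 485·exp(−0.69315·9) = 0.947 mg/L
C(42) = 0.000 + 0.000 + 0.000 + 0.947 = 0.947 mg/L

0.947 mg/L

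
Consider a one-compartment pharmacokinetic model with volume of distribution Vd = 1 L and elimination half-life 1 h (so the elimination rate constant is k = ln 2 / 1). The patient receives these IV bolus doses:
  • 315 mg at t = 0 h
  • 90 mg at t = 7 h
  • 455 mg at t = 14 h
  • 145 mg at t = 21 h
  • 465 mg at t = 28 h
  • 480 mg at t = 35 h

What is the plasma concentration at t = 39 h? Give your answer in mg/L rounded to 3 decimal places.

30.228 mg/L

k = ln 2 / 1 = 0.69315 per h
Dose 1 (315 mg at t=0 h): 315·exp(−0.69315·39) = 0.000 mg/L
Dose 2 (90 mg at t=7 h): 90·exp(−0.69315·32) = 0.000 mg/L
Dose 3 (455 mg at t=14 h): 455·exp(−0.69315·25) = 0.000 mg/L
Dose 4 (145 mg at t=21 h): 145·exp(−0.69315·18) = 0.001 mg/L
Dose 5 (465 mg at t=28 h): 465·exp(−0.69315·11) = 0.227 mg/L
Dose 6 (480 mg at t=35 h): 480·exp(−0.69315·4) = 30.000 mg/L
C(39) = 0.000 + 0.000 + 0.000 + 0.001 + 0.227 + 30.000 = 30.228 mg/L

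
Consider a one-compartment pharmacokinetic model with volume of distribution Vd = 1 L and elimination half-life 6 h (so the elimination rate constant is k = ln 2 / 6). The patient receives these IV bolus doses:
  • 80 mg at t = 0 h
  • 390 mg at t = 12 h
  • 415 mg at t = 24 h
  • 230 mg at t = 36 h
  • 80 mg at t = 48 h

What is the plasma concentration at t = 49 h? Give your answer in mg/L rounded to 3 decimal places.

151.314 mg/L

k = ln 2 / 6 = 0.11552 per h
Dose 1 (80 mg at t=0 h): 80·exp(−0.11552·49) = 0.278 mg/L
Dose 2 (390 mg at t=12 h): 390·exp(−0.11552·37) = 5.429 mg/L
Dose 3 (415 mg at t=24 h): 415·exp(−0.11552·25) = 23.108 mg/L
Dose 4 (230 mg at t=36 h): 230·exp(−0.11552·13) = 51.227 mg/L
Dose 5 (80 mg at t=48 h): 80·exp(−0.11552·1) = 71.272 mg/L
C(49) = 0.278 + 5.429 + 23.108 + 51.227 + 71.272 = 151.314 mg/L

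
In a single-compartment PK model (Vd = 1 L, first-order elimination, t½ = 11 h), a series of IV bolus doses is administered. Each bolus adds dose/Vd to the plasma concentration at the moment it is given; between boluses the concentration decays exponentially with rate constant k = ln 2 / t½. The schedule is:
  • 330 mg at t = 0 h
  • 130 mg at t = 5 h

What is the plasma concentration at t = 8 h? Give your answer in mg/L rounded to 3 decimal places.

k = ln 2 / 11 = 0.06301 per h
Dose 1 (330 mg at t=0 h): 330·exp(−0.06301·8) = 199.335 mg/L
Dose 2 (130 mg at t=5 h): 130·exp(−0.06301·3) = 107.608 mg/L
C(8) = 199.335 + 107.608 = 306.943 mg/L

306.943 mg/L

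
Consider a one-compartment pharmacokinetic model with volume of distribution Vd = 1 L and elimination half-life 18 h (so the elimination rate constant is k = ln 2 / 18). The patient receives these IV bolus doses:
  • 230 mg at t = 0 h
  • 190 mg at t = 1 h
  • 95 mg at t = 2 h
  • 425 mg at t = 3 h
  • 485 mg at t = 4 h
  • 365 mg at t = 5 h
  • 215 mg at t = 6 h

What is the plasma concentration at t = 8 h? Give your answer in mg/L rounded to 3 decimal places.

k = ln 2 / 18 = 0.03851 per h
Dose 1 (230 mg at t=0 h): 230·exp(−0.03851·8) = 169.019 mg/L
Dose 2 (190 mg at t=1 h): 190·exp(−0.03851·7) = 145.106 mg/L
Dose 3 (95 mg at t=2 h): 95·exp(−0.03851·6) = 75.402 mg/L
Dose 4 (425 mg at t=3 h): 425·exp(−0.03851·5) = 350.566 mg/L
Dose 5 (485 mg at t=4 h): 485·exp(−0.03851·4) = 415.763 mg/L
Dose 6 (365 mg at t=5 h): 365·exp(−0.03851·3) = 325.178 mg/L
Dose 7 (215 mg at t=6 h): 215·exp(−0.03851·2) = 199.063 mg/L
C(8) = 169.019 + 145.106 + 75.402 + 350.566 + 415.763 + 325.178 + 199.063 = 1680.098 mg/L

1680.098 mg/L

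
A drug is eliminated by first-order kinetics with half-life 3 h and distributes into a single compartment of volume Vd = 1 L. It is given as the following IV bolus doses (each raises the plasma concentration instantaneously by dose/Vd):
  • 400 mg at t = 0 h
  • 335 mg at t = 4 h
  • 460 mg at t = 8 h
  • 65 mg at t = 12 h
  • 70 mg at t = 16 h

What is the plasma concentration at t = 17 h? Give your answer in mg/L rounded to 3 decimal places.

k = ln 2 / 3 = 0.23105 per h
Dose 1 (400 mg at t=0 h): 400·exp(−0.23105·17) = 7.875 mg/L
Dose 2 (335 mg at t=4 h): 335·exp(−0.23105·13) = 16.618 mg/L
Dose 3 (460 mg at t=8 h): 460·exp(−0.23105·9) = 57.500 mg/L
Dose 4 (65 mg at t=12 h): 65·exp(−0.23105·5) = 20.474 mg/L
Dose 5 (70 mg at t=16 h): 70·exp(−0.23105·1) = 55.559 mg/L
C(17) = 7.875 + 16.618 + 57.500 + 20.474 + 55.559 = 158.025 mg/L

158.025 mg/L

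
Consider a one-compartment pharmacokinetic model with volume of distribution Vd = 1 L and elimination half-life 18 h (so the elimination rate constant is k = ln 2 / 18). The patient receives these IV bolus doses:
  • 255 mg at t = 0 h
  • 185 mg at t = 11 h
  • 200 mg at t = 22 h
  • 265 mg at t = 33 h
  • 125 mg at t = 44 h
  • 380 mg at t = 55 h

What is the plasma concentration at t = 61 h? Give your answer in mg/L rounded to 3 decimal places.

k = ln 2 / 18 = 0.03851 per h
Dose 1 (255 mg at t=0 h): 255·exp(−0.03851·61) = 24.343 mg/L
Dose 2 (185 mg at t=11 h): 185·exp(−0.03851·50) = 26.976 mg/L
Dose 3 (200 mg at t=22 h): 200·exp(−0.03851·39) = 44.545 mg/L
Dose 4 (265 mg at t=33 h): 265·exp(−0.03851·28) = 90.152 mg/L
Dose 5 (125 mg at t=44 h): 125·exp(−0.03851·17) = 64.954 mg/L
Dose 6 (380 mg at t=55 h): 380·exp(−0.03851·6) = 301.606 mg/L
C(61) = 24.343 + 26.976 + 44.545 + 90.152 + 64.954 + 301.606 = 552.577 mg/L

552.577 mg/L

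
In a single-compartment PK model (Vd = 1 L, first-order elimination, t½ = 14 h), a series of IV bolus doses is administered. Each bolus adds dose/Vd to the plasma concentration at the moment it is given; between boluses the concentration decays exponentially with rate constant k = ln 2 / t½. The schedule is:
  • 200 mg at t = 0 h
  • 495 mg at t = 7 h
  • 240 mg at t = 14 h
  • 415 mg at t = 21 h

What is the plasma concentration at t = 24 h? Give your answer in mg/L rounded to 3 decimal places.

778.289 mg/L

k = ln 2 / 14 = 0.04951 per h
Dose 1 (200 mg at t=0 h): 200·exp(−0.04951·24) = 60.951 mg/L
Dose 2 (495 mg at t=7 h): 495·exp(−0.04951·17) = 213.338 mg/L
Dose 3 (240 mg at t=14 h): 240·exp(−0.04951·10) = 146.282 mg/L
Dose 4 (415 mg at t=21 h): 415·exp(−0.04951·3) = 357.719 mg/L
C(24) = 60.951 + 213.338 + 146.282 + 357.719 = 778.289 mg/L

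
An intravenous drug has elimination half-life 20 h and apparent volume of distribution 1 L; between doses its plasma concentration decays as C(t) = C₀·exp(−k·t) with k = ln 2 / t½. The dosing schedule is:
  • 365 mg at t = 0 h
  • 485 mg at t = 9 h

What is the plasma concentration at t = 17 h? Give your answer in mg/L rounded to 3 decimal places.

570.058 mg/L

k = ln 2 / 20 = 0.03466 per h
Dose 1 (365 mg at t=0 h): 365·exp(−0.03466·17) = 202.496 mg/L
Dose 2 (485 mg at t=9 h): 485·exp(−0.03466·8) = 367.561 mg/L
C(17) = 202.496 + 367.561 = 570.058 mg/L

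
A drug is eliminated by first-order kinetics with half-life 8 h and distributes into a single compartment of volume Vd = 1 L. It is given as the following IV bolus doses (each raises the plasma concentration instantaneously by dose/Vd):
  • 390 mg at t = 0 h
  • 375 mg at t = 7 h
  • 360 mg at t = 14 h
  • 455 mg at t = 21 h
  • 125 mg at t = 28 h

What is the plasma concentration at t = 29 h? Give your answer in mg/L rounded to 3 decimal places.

527.626 mg/L

k = ln 2 / 8 = 0.08664 per h
Dose 1 (390 mg at t=0 h): 390·exp(−0.08664·29) = 31.610 mg/L
Dose 2 (375 mg at t=7 h): 375·exp(−0.08664·22) = 55.744 mg/L
Dose 3 (360 mg at t=14 h): 360·exp(−0.08664·15) = 98.146 mg/L
Dose 4 (455 mg at t=21 h): 455·exp(−0.08664·8) = 227.500 mg/L
Dose 5 (125 mg at t=28 h): 125·exp(−0.08664·1) = 114.626 mg/L
C(29) = 31.610 + 55.744 + 98.146 + 227.500 + 114.626 = 527.626 mg/L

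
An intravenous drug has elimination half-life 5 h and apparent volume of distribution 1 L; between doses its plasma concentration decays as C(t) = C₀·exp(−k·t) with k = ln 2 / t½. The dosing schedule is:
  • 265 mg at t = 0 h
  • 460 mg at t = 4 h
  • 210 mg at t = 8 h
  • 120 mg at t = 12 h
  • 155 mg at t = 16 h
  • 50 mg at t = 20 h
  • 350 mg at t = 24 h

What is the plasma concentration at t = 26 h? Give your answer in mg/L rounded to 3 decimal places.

k = ln 2 / 5 = 0.13863 per h
Dose 1 (265 mg at t=0 h): 265·exp(−0.13863·26) = 7.209 mg/L
Dose 2 (460 mg at t=4 h): 460·exp(−0.13863·22) = 21.788 mg/L
Dose 3 (210 mg at t=8 h): 210·exp(−0.13863·18) = 17.319 mg/L
Dose 4 (120 mg at t=12 h): 120·exp(−0.13863·14) = 17.230 mg/L
Dose 5 (155 mg at t=16 h): 155·exp(−0.13863·10) = 38.750 mg/L
Dose 6 (50 mg at t=20 h): 50·exp(−0.13863·6) = 21.764 mg/L
Dose 7 (350 mg at t=24 h): 350·exp(−0.13863·2) = 265.250 mg/L
C(26) = 7.209 + 21.788 + 17.319 + 17.230 + 38.750 + 21.764 + 265.250 = 389.311 mg/L

389.311 mg/L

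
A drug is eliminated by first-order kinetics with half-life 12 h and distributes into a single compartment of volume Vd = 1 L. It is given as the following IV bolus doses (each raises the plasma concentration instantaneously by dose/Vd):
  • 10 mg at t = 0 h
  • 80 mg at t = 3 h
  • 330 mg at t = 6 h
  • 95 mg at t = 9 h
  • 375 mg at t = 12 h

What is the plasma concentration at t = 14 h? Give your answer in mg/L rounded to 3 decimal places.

k = ln 2 / 12 = 0.05776 per h
Dose 1 (10 mg at t=0 h): 10·exp(−0.05776·14) = 4.454 mg/L
Dose 2 (80 mg at t=3 h): 80·exp(−0.05776·11) = 42.379 mg/L
Dose 3 (330 mg at t=6 h): 330·exp(−0.05776·8) = 207.887 mg/L
Dose 4 (95 mg at t=9 h): 95·exp(−0.05776·5) = 71.170 mg/L
Dose 5 (375 mg at t=12 h): 375·exp(−0.05776·2) = 334.087 mg/L
C(14) = 4.454 + 42.379 + 207.887 + 71.170 + 334.087 = 659.977 mg/L

659.977 mg/L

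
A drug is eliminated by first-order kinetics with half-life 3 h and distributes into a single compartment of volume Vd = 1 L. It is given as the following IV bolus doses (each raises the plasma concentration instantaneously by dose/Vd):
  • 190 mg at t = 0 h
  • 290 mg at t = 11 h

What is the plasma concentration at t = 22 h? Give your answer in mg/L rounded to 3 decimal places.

24.014 mg/L

k = ln 2 / 3 = 0.23105 per h
Dose 1 (190 mg at t=0 h): 190·exp(−0.23105·22) = 1.178 mg/L
Dose 2 (290 mg at t=11 h): 290·exp(−0.23105·11) = 22.836 mg/L
C(22) = 1.178 + 22.836 = 24.014 mg/L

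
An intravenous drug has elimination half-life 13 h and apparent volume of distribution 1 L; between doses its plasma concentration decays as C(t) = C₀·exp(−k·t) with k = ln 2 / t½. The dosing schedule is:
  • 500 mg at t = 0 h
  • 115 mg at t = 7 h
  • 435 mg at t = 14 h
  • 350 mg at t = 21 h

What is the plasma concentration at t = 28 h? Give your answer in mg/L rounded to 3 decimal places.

597.073 mg/L

k = ln 2 / 13 = 0.05332 per h
Dose 1 (500 mg at t=0 h): 500·exp(−0.05332·28) = 112.356 mg/L
Dose 2 (115 mg at t=7 h): 115·exp(−0.05332·21) = 37.533 mg/L
Dose 3 (435 mg at t=14 h): 435·exp(−0.05332·14) = 206.207 mg/L
Dose 4 (350 mg at t=21 h): 350·exp(−0.05332·7) = 240.977 mg/L
C(28) = 112.356 + 37.533 + 206.207 + 240.977 = 597.073 mg/L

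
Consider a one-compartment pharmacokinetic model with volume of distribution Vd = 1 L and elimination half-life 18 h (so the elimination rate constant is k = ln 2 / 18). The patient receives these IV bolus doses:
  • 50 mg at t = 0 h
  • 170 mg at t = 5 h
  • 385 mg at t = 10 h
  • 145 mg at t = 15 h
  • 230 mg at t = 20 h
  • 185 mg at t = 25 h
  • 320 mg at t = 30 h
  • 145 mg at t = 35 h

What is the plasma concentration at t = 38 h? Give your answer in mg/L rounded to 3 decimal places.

k = ln 2 / 18 = 0.03851 per h
Dose 1 (50 mg at t=0 h): 50·exp(−0.03851·38) = 11.573 mg/L
Dose 2 (170 mg at t=5 h): 170·exp(−0.03851·33) = 47.705 mg/L
Dose 3 (385 mg at t=10 h): 385·exp(−0.03851·28) = 130.976 mg/L
Dose 4 (145 mg at t=15 h): 145·exp(−0.03851·23) = 59.802 mg/L
Dose 5 (230 mg at t=20 h): 230·exp(−0.03851·18) = 115.000 mg/L
Dose 6 (185 mg at t=25 h): 185·exp(−0.03851·13) = 112.140 mg/L
Dose 7 (320 mg at t=30 h): 320·exp(−0.03851·8) = 235.158 mg/L
Dose 8 (145 mg at t=35 h): 145·exp(−0.03851·3) = 129.180 mg/L
C(38) = 11.573 + 47.705 + 130.976 + 59.802 + 115.000 + 112.140 + 235.158 + 129.180 = 841.534 mg/L

841.534 mg/L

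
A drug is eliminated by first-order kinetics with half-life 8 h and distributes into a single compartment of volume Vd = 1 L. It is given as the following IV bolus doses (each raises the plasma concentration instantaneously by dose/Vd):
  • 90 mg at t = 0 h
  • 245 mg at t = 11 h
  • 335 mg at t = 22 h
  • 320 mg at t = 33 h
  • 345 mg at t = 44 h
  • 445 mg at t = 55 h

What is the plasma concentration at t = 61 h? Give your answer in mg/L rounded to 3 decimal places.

k = ln 2 / 8 = 0.08664 per h
Dose 1 (90 mg at t=0 h): 90·exp(−0.08664·61) = 0.456 mg/L
Dose 2 (245 mg at t=11 h): 245·exp(−0.08664·50) = 3.219 mg/L
Dose 3 (335 mg at t=22 h): 335·exp(−0.08664·39) = 11.416 mg/L
Dose 4 (320 mg at t=33 h): 320·exp(−0.08664·28) = 28.284 mg/L
Dose 5 (345 mg at t=44 h): 345·exp(−0.08664·17) = 79.092 mg/L
Dose 6 (445 mg at t=55 h): 445·exp(−0.08664·6) = 264.599 mg/L
C(61) = 0.456 + 3.219 + 11.416 + 28.284 + 79.092 + 264.599 = 387.066 mg/L

387.066 mg/L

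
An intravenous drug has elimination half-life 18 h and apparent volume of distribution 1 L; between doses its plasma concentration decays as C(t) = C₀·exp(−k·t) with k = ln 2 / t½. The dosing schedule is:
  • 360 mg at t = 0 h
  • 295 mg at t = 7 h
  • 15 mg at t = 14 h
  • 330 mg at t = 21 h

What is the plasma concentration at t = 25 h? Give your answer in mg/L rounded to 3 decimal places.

k = ln 2 / 18 = 0.03851 per h
Dose 1 (360 mg at t=0 h): 360·exp(−0.03851·25) = 137.469 mg/L
Dose 2 (295 mg at t=7 h): 295·exp(−0.03851·18) = 147.500 mg/L
Dose 3 (15 mg at t=14 h): 15·exp(−0.03851·11) = 9.820 mg/L
Dose 4 (330 mg at t=21 h): 330·exp(−0.03851·4) = 282.891 mg/L
C(25) = 137.469 + 147.500 + 9.820 + 282.891 = 577.680 mg/L

577.680 mg/L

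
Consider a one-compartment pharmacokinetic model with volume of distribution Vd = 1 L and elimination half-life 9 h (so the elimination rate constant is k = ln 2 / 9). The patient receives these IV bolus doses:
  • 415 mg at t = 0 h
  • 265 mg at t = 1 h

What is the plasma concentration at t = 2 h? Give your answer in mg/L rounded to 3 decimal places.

601.113 mg/L

k = ln 2 / 9 = 0.07702 per h
Dose 1 (415 mg at t=0 h): 415·exp(−0.07702·2) = 355.756 mg/L
Dose 2 (265 mg at t=1 h): 265·exp(−0.07702·1) = 245.357 mg/L
C(2) = 355.756 + 245.357 = 601.113 mg/L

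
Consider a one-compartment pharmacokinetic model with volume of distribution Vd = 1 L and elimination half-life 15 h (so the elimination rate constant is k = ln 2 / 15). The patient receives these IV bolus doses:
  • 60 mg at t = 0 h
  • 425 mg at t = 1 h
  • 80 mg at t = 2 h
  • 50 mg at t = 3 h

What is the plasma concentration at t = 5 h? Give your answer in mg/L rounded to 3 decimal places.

k = ln 2 / 15 = 0.04621 per h
Dose 1 (60 mg at t=0 h): 60·exp(−0.04621·5) = 47.622 mg/L
Dose 2 (425 mg at t=1 h): 425·exp(−0.04621·4) = 353.276 mg/L
Dose 3 (80 mg at t=2 h): 80·exp(−0.04621·3) = 69.644 mg/L
Dose 4 (50 mg at t=3 h): 50·exp(−0.04621·2) = 45.586 mg/L
C(5) = 47.622 + 353.276 + 69.644 + 45.586 = 516.128 mg/L

516.128 mg/L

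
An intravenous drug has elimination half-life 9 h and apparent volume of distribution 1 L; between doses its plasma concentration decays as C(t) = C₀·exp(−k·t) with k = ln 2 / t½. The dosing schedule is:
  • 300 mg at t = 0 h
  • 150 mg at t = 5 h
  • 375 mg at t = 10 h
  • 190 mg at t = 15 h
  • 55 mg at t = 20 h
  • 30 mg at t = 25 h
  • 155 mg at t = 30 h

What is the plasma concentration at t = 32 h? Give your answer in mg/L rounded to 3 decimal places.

336.659 mg/L

k = ln 2 / 9 = 0.07702 per h
Dose 1 (300 mg at t=0 h): 300·exp(−0.07702·32) = 25.515 mg/L
Dose 2 (150 mg at t=5 h): 150·exp(−0.07702·27) = 18.750 mg/L
Dose 3 (375 mg at t=10 h): 375·exp(−0.07702·22) = 68.894 mg/L
Dose 4 (190 mg at t=15 h): 190·exp(−0.07702·17) = 51.303 mg/L
Dose 5 (55 mg at t=20 h): 55·exp(−0.07702·12) = 21.827 mg/L
Dose 6 (30 mg at t=25 h): 30·exp(−0.07702·7) = 17.498 mg/L
Dose 7 (155 mg at t=30 h): 155·exp(−0.07702·2) = 132.873 mg/L
C(32) = 25.515 + 18.750 + 68.894 + 51.303 + 21.827 + 17.498 + 132.873 = 336.659 mg/L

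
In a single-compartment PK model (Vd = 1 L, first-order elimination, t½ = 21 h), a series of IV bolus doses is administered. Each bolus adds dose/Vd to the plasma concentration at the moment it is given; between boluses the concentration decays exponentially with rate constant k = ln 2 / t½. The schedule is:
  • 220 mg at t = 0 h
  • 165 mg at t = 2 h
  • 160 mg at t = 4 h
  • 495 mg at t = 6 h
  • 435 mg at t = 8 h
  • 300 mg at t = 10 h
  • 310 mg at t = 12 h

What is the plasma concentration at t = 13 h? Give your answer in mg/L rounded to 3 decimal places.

1710.239 mg/L

k = ln 2 / 21 = 0.03301 per h
Dose 1 (220 mg at t=0 h): 220·exp(−0.03301·13) = 143.242 mg/L
Dose 2 (165 mg at t=2 h): 165·exp(−0.03301·11) = 114.763 mg/L
Dose 3 (160 mg at t=4 h): 160·exp(−0.03301·9) = 118.880 mg/L
Dose 4 (495 mg at t=6 h): 495·exp(−0.03301·7) = 392.882 mg/L
Dose 5 (435 mg at t=8 h): 435·exp(−0.03301·5) = 368.821 mg/L
Dose 6 (300 mg at t=10 h): 300·exp(−0.03301·3) = 271.717 mg/L
Dose 7 (310 mg at t=12 h): 310·exp(−0.03301·1) = 299.935 mg/L
C(13) = 143.242 + 114.763 + 118.880 + 392.882 + 368.821 + 271.717 + 299.935 = 1710.239 mg/L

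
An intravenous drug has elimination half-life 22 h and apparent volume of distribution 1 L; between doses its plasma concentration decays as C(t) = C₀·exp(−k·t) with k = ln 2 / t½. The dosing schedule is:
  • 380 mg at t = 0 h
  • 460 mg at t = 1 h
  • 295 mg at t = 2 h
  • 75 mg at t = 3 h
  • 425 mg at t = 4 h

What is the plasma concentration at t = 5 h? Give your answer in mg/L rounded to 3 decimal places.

k = ln 2 / 22 = 0.03151 per h
Dose 1 (380 mg at t=0 h): 380·exp(−0.03151·5) = 324.614 mg/L
Dose 2 (460 mg at t=1 h): 460·exp(−0.03151·4) = 405.532 mg/L
Dose 3 (295 mg at t=2 h): 295·exp(−0.03151·3) = 268.394 mg/L
Dose 4 (75 mg at t=3 h): 75·exp(−0.03151·2) = 70.420 mg/L
Dose 5 (425 mg at t=4 h): 425·exp(−0.03151·1) = 411.818 mg/L
C(5) = 324.614 + 405.532 + 268.394 + 70.420 + 411.818 = 1480.778 mg/L

1480.778 mg/L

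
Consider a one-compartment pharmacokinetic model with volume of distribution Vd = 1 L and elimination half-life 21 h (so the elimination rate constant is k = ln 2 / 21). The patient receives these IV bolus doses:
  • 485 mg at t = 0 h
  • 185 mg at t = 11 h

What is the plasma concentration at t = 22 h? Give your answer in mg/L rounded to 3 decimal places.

k = ln 2 / 21 = 0.03301 per h
Dose 1 (485 mg at t=0 h): 485·exp(−0.03301·22) = 234.626 mg/L
Dose 2 (185 mg at t=11 h): 185·exp(−0.03301·11) = 128.674 mg/L
C(22) = 234.626 + 128.674 = 363.300 mg/L

363.300 mg/L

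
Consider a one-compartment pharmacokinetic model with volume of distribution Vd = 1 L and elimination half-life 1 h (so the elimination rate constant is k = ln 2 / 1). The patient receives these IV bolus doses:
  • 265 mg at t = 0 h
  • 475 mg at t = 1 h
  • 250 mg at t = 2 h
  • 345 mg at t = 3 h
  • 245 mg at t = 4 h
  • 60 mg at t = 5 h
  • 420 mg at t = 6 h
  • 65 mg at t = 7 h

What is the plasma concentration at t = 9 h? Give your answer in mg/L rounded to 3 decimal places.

89.873 mg/L

k = ln 2 / 1 = 0.69315 per h
Dose 1 (265 mg at t=0 h): 265·exp(−0.69315·9) = 0.518 mg/L
Dose 2 (475 mg at t=1 h): 475·exp(−0.69315·8) = 1.855 mg/L
Dose 3 (250 mg at t=2 h): 250·exp(−0.69315·7) = 1.953 mg/L
Dose 4 (345 mg at t=3 h): 345·exp(−0.69315·6) = 5.391 mg/L
Dose 5 (245 mg at t=4 h): 245·exp(−0.69315·5) = 7.656 mg/L
Dose 6 (60 mg at t=5 h): 60·exp(−0.69315·4) = 3.750 mg/L
Dose 7 (420 mg at t=6 h): 420·exp(−0.69315·3) = 52.500 mg/L
Dose 8 (65 mg at t=7 h): 65·exp(−0.69315·2) = 16.250 mg/L
C(9) = 0.518 + 1.855 + 1.953 + 5.391 + 7.656 + 3.750 + 52.500 + 16.250 = 89.873 mg/L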